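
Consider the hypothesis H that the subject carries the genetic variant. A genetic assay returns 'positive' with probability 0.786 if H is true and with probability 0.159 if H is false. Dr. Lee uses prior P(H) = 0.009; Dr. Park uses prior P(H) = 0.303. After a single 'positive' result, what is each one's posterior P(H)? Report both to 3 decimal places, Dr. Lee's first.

The likelihood ratio for a 'positive' result is 0.786/0.159 = 4.9434.
Dr. Lee: prior odds 0.009/0.991 = 0.0090817; posterior odds 0.044895; posterior probability 0.043.
Dr. Park: prior odds 0.303/0.697 = 0.43472; posterior odds 2.1490; posterior probability 0.682.

Dr. Lee: 0.043; Dr. Park: 0.682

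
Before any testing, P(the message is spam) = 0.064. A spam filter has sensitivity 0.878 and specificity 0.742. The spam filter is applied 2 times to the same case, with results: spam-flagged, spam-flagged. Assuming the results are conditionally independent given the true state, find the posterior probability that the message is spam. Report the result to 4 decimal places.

Let H be the event that the message is spam; start with P(H) = 0.064. P('spam-flagged'|H) = 0.878, P('spam-flagged'|¬H) = 0.258.
Update on result 1 ('spam-flagged'): P(H) ← 0.878·0.0640 / (0.878·0.0640 + 0.258·0.9360) = 0.056192/0.29768 = 0.1888.
Update on result 2 ('spam-flagged'): P(H) ← 0.878·0.1888 / (0.878·0.1888 + 0.258·0.8112) = 0.16574/0.37504 = 0.4419.

Posterior P(H) ≈ 0.4419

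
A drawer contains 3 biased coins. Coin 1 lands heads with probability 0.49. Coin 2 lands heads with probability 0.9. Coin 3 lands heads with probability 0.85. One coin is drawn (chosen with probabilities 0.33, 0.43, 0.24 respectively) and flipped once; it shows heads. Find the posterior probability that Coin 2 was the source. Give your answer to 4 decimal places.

Posterior probability ≈ 0.5141

P(heads|C1) = 0.49; P(heads|C2) = 0.9; P(heads|C3) = 0.85.
Prior × likelihood for each source: 0.33·0.49=0.1617, 0.43·0.9=0.3870, 0.24·0.85=0.2040. Summing gives P(heads) = 0.75270.
P(Coin 2 | heads) = 0.3870 / 0.75270 = 0.5141.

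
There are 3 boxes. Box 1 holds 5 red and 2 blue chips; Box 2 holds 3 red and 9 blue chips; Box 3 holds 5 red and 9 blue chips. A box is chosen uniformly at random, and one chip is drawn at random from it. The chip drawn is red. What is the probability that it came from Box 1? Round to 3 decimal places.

P(red|Box 1) = 0.7143; P(red|Box 2) = 0.25; P(red|Box 3) = 0.3571.
Prior × likelihood for each source: 0.333333·0.7143=0.2381, 0.333333·0.25=0.08333, 0.333333·0.3571=0.1190. Summing gives P(red) = 0.44048.
P(Box 1 | red) = 0.2381 / 0.44048 = 0.541.

Posterior probability ≈ 0.541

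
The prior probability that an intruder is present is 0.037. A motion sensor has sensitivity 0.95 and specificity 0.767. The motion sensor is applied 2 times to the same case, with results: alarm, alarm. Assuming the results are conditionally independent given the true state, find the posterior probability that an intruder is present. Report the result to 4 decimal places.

With H the event that an intruder is present, the joint likelihood of the observed sequence is P(data|H) = 0.95·0.95 = 0.90250 and P(data|¬H) = 0.233·0.233 = 0.054289.
Bayes: P(H|data) = 0.037·0.90250 / (0.037·0.90250 + 0.963·0.054289) = 0.033392/0.085673 = 0.3898.

Posterior P(H) ≈ 0.3898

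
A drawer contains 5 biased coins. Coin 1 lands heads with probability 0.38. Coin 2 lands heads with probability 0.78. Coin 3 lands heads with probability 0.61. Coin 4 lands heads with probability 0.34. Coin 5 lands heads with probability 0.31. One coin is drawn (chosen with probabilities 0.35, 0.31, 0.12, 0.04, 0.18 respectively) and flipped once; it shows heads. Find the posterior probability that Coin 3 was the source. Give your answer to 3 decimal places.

P(heads|C1) = 0.38; P(heads|C2) = 0.78; P(heads|C3) = 0.61; P(heads|C4) = 0.34; P(heads|C5) = 0.31.
Prior × likelihood for each source: 0.35·0.38=0.1330, 0.31·0.78=0.2418, 0.12·0.61=0.07320, 0.04·0.34=0.01360, 0.18·0.31=0.05580. Summing gives P(heads) = 0.51740.
P(Coin 3 | heads) = 0.07320 / 0.51740 = 0.141.

Posterior probability ≈ 0.141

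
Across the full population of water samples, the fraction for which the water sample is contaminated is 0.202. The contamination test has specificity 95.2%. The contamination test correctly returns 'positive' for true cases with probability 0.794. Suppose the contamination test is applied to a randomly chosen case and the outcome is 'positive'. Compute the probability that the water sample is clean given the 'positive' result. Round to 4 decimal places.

P(¬H | E) ≈ 0.1928

Let H be the event that the water sample is contaminated. P(H) = 0.202, so P(¬H) = 0.798. With E the 'positive' result, P(E|H) = 0.794 and P(E|¬H) = 0.048.
P(E) = 0.794·0.202 + 0.048·0.798 = 0.16039 + 0.038304 = 0.19869.
By Bayes' theorem, P(H|E) = 0.16039 / 0.19869 = 0.8072. Hence P(¬H|E) = 1 − 0.8072 = 0.1928.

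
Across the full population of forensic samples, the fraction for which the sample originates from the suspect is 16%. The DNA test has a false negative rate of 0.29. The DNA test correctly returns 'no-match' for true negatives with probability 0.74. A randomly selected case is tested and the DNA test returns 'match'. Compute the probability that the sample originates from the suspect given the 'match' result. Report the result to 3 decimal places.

P(H | E) ≈ 0.342

Let H be the event that the sample originates from the suspect. P(H) = 0.16, so P(¬H) = 0.84. With E the 'match' result, P(E|H) = 0.71 and P(E|¬H) = 0.26.
P(E) = 0.71·0.16 + 0.26·0.84 = 0.11360 + 0.21840 = 0.33200.
By Bayes' theorem, P(H|E) = 0.11360 / 0.33200 = 0.342.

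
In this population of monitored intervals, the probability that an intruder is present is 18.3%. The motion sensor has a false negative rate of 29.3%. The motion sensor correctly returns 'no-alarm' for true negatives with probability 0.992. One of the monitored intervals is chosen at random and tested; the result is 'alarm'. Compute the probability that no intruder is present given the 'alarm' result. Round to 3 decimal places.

P(¬H | E) ≈ 0.048

Write H for 'an intruder is present'. Prior odds H:¬H = 0.183/0.817 = 0.22399. For the 'alarm' outcome, the likelihood ratio is 0.707/0.008 = 88.375.
Posterior odds = 0.22399 × 88.375 = 19.795, so P(H|E) = 19.795/(1+19.795) = 0.952. Then P(¬H|E) = 1 − 0.952 = 0.048.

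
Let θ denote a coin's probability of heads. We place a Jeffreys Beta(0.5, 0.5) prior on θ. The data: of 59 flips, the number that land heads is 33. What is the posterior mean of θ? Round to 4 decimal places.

Posterior mean ≈ 0.5583

The binomial likelihood is conjugate to the Beta prior: with 33 successes and 26 failures, the posterior is Beta(0.5+33, 0.5+26) = Beta(33.5, 26.5).
Posterior mean = α/(α+β) = 33.5/60 = 0.5583.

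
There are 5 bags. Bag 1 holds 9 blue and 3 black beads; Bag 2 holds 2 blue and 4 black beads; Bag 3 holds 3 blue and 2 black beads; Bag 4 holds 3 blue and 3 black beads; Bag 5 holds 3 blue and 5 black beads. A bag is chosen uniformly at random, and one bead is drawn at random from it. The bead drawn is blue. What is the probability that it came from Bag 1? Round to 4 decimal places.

Posterior probability ≈ 0.2932

Tabulate prior·likelihood by source: [1] prior 0.2, lik 0.75, product 0.1500; [2] prior 0.2, lik 0.3333, product 0.06667; [3] prior 0.2, lik 0.6, product 0.1200; [4] prior 0.2, lik 0.5, product 0.1000; [5] prior 0.2, lik 0.375, product 0.07500.
Normalizing constant = 0.51167; the posterior for Bag 1 is its product over the sum, 0.1500/0.51167 = 0.2932.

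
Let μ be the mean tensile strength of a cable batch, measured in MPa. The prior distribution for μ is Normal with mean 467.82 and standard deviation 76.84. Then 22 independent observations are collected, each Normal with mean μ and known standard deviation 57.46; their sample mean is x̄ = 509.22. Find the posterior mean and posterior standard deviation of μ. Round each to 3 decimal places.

Prior precision 1/τ₀² = 1/76.84² = 0.00016937; data precision n/σ² = 22/57.46² = 0.00666333.
Posterior precision = 0.00016937 + 0.00666333 = 0.00683270, giving posterior SD = 1/√0.00683270 = 12.098.
Posterior mean = (0.00016937·467.82 + 0.00666333·509.22) / 0.00683270 = 508.194.

Posterior mean ≈ 508.194; posterior SD ≈ 12.098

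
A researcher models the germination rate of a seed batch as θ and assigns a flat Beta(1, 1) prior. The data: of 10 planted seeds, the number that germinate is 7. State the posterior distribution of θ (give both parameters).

Observing 7 successes and 3 failures updates Beta(1, 1) by adding the success and failure counts to the two shape parameters: α = 1+7 = 8, β = 1+3 = 4.

Posterior: Beta(8, 4)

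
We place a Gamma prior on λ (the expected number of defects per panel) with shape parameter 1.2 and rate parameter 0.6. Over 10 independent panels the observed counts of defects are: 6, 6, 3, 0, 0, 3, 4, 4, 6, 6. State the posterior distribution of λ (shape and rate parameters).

The Poisson likelihood adds the total count to the shape and the number of exposure periods to the rate. Here ∑xᵢ = 38 and n = 10, so shape 1.2→39.2 and rate 0.6→10.6.

Posterior: Gamma(shape=39.2, rate=10.6)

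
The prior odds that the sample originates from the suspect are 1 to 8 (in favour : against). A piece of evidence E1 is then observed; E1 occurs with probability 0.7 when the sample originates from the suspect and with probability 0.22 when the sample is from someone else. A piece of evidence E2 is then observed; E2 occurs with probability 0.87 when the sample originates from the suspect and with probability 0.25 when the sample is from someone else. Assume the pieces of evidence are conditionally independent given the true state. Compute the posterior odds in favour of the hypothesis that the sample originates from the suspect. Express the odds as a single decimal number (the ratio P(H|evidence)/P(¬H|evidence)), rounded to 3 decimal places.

Prior odds = 1/8 = 0.12500.
Likelihood ratio for E1 = 0.7/0.22 = 3.1818.
Likelihood ratio for E2 = 0.87/0.25 = 3.4800.
Posterior odds = prior odds × LR₁ × LR₂ = 1.3841.

Posterior odds ≈ 1.384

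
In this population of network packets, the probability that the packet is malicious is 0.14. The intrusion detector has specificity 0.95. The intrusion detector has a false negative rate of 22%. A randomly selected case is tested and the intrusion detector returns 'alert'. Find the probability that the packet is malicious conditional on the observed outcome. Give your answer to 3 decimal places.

Write H for 'the packet is malicious'. Prior odds H:¬H = 0.14/0.86 = 0.16279. For the 'alert' outcome, the likelihood ratio is 0.78/0.05 = 15.600.
Posterior odds = 0.16279 × 15.600 = 2.5395, so P(H|E) = 2.5395/(1+2.5395) = 0.717.

P(H | E) ≈ 0.717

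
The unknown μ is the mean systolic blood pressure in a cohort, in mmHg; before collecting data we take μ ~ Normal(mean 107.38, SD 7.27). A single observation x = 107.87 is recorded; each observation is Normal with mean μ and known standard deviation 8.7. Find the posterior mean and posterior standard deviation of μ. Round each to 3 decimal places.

Posterior mean ≈ 107.581; posterior SD ≈ 5.579

Prior precision 1/τ₀² = 1/7.27² = 0.0189204; data precision n/σ² = 1/8.7² = 0.0132118.
Posterior precision = 0.0189204 + 0.0132118 = 0.0321322, giving posterior SD = 1/√0.0321322 = 5.579.
Posterior mean = (0.0189204·107.38 + 0.0132118·107.87) / 0.0321322 = 107.581.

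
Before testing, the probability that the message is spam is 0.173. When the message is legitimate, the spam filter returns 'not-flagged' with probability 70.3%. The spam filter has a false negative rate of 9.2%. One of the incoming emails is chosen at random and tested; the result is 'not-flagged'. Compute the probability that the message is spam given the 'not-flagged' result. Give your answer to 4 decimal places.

P(H | E) ≈ 0.0266

Let H be the event that the message is spam. P(H) = 0.173, so P(¬H) = 0.827. With E the 'not-flagged' result, P(E|H) = 0.092 and P(E|¬H) = 0.703.
P(E) = 0.092·0.173 + 0.703·0.827 = 0.015916 + 0.58138 = 0.59730.
By Bayes' theorem, P(H|E) = 0.015916 / 0.59730 = 0.0266.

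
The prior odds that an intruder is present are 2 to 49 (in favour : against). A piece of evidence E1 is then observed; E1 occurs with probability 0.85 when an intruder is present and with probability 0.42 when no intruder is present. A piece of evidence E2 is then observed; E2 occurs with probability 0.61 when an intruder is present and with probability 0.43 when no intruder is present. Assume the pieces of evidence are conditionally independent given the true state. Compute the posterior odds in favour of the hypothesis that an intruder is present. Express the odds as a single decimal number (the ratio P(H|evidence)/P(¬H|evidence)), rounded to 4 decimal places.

Posterior odds ≈ 0.1172

Prior odds = 2/49 = 0.040816. In log-odds, ln(0.040816) = -3.1987.
Add log likelihood ratios: ln(2.0238) + ln(1.4186) = 1.0547.
Posterior log-odds = -2.1440, so posterior odds = exp(-2.1440) = 0.11718.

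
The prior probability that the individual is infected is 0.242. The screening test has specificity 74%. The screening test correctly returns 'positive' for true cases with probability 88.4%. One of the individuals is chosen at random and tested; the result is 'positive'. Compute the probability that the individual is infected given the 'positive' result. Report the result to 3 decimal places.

P(H | E) ≈ 0.520

Let H be the event that the individual is infected. P(H) = 0.242, so P(¬H) = 0.758. With E the 'positive' result, P(E|H) = 0.884 and P(E|¬H) = 0.26.
P(E) = 0.884·0.242 + 0.26·0.758 = 0.21393 + 0.19708 = 0.41101.
By Bayes' theorem, P(H|E) = 0.21393 / 0.41101 = 0.520.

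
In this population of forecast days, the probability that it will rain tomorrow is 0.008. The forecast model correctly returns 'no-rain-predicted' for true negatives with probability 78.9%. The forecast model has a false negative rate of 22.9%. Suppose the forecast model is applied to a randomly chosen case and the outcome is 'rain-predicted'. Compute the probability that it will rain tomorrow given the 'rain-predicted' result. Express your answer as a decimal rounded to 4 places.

P(H | E) ≈ 0.0286

Let H be the event that it will rain tomorrow. P(H) = 0.008, so P(¬H) = 0.992. With E the 'rain-predicted' result, P(E|H) = 0.771 and P(E|¬H) = 0.211.
P(E) = 0.771·0.008 + 0.211·0.992 = 0.0061680 + 0.20931 = 0.21548.
By Bayes' theorem, P(H|E) = 0.0061680 / 0.21548 = 0.0286.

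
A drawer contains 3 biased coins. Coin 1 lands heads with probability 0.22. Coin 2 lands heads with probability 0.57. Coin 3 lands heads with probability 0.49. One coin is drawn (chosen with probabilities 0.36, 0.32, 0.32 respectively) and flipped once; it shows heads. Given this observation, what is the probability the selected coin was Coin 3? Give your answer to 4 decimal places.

Posterior probability ≈ 0.3748

P(heads|C1) = 0.22; P(heads|C2) = 0.57; P(heads|C3) = 0.49.
Prior × likelihood for each source: 0.36·0.22=0.07920, 0.32·0.57=0.1824, 0.32·0.49=0.1568. Summing gives P(heads) = 0.41840.
P(Coin 3 | heads) = 0.1568 / 0.41840 = 0.3748.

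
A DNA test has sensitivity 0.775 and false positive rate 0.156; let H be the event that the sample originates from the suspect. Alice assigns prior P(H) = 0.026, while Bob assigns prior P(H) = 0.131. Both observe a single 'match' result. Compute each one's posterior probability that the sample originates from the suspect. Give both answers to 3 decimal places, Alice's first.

P('+'|H) = 0.775, P('+'|¬H) = 0.156.
Alice: numerator 0.775·0.026 = 0.020150; evidence = 0.020150+0.156·0.974 = 0.17209; posterior = 0.117.
Bob: numerator 0.775·0.131 = 0.10153; evidence = 0.10153+0.156·0.869 = 0.23709; posterior = 0.428.

Alice: 0.117; Bob: 0.428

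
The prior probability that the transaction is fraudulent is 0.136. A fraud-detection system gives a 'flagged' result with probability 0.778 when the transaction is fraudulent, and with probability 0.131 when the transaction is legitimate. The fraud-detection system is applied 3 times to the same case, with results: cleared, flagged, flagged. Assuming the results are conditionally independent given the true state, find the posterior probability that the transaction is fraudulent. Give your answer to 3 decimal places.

Posterior P(H) ≈ 0.586

Let H be the event that the transaction is fraudulent; start with P(H) = 0.136. P('flagged'|H) = 0.778, P('flagged'|¬H) = 0.131.
Update on result 1 ('cleared'): P(H) ← 0.222·0.1360 / (0.222·0.1360 + 0.869·0.8640) = 0.030192/0.78101 = 0.0387.
Update on result 2 ('flagged'): P(H) ← 0.778·0.0387 / (0.778·0.0387 + 0.131·0.9613) = 0.030076/0.15601 = 0.1928.
Update on result 3 ('flagged'): P(H) ← 0.778·0.1928 / (0.778·0.1928 + 0.131·0.8072) = 0.14998/0.25573 = 0.5865.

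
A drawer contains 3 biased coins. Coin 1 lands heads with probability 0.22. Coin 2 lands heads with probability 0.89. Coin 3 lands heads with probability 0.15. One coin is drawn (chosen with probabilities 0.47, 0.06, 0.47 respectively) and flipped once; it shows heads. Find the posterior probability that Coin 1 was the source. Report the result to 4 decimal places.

Posterior probability ≈ 0.4549

Tabulate prior·likelihood by source: [1] prior 0.47, lik 0.22, product 0.1034; [2] prior 0.06, lik 0.89, product 0.05340; [3] prior 0.47, lik 0.15, product 0.07050.
Normalizing constant = 0.22730; the posterior for Coin 1 is its product over the sum, 0.1034/0.22730 = 0.4549.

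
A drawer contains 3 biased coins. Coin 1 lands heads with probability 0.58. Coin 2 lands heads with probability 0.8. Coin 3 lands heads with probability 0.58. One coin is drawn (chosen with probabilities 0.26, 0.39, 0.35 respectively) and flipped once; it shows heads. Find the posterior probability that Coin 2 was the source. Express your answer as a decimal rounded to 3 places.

Tabulate prior·likelihood by source: [1] prior 0.26, lik 0.58, product 0.1508; [2] prior 0.39, lik 0.8, product 0.3120; [3] prior 0.35, lik 0.58, product 0.2030.
Normalizing constant = 0.66580; the posterior for Coin 2 is its product over the sum, 0.3120/0.66580 = 0.469.

Posterior probability ≈ 0.469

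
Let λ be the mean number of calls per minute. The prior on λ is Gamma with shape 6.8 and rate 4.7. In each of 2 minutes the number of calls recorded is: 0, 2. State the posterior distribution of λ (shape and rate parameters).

Posterior: Gamma(shape=8.8, rate=6.7)

The Poisson likelihood adds the total count to the shape and the number of exposure periods to the rate. Here ∑xᵢ = 2 and n = 2, so shape 6.8→8.8 and rate 4.7→6.7.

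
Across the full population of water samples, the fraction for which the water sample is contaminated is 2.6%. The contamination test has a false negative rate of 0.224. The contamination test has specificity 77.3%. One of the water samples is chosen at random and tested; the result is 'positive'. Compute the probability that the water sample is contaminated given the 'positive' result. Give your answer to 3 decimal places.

Let H be the event that the water sample is contaminated. P(H) = 0.026, so P(¬H) = 0.974. With E the 'positive' result, P(E|H) = 0.776 and P(E|¬H) = 0.227.
P(E) = 0.776·0.026 + 0.227·0.974 = 0.020176 + 0.22110 = 0.24127.
By Bayes' theorem, P(H|E) = 0.020176 / 0.24127 = 0.084.

P(H | E) ≈ 0.084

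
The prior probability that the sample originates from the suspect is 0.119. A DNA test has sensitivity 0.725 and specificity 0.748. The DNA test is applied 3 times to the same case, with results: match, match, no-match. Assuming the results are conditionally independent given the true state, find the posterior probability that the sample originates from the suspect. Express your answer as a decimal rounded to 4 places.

Posterior P(H) ≈ 0.2913

Let H be the event that the sample originates from the suspect; start with P(H) = 0.119. P('match'|H) = 0.725, P('match'|¬H) = 0.252.
Update on result 1 ('match'): P(H) ← 0.725·0.1190 / (0.725·0.1190 + 0.252·0.8810) = 0.086275/0.30829 = 0.2799.
Update on result 2 ('match'): P(H) ← 0.725·0.2799 / (0.725·0.2799 + 0.252·0.7201) = 0.20289/0.38437 = 0.5279.
Update on result 3 ('no-match'): P(H) ← 0.275·0.5279 / (0.275·0.5279 + 0.748·0.4721) = 0.14516/0.49832 = 0.2913.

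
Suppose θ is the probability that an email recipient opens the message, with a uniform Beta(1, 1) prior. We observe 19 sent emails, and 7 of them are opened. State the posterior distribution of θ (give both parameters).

The binomial likelihood is conjugate to the Beta prior: with 7 successes and 12 failures, the posterior is Beta(1+7, 1+12) = Beta(8, 13).

Posterior: Beta(8, 13)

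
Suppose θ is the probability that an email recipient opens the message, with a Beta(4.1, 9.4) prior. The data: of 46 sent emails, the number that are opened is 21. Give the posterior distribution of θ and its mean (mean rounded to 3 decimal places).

Posterior: Beta(25.1, 34.4); mean ≈ 0.422

The binomial likelihood is conjugate to the Beta prior: with 21 successes and 25 failures, the posterior is Beta(4.1+21, 9.4+25) = Beta(25.1, 34.4).
E[θ | data] = 25.1/(25.1+34.4) = 0.422.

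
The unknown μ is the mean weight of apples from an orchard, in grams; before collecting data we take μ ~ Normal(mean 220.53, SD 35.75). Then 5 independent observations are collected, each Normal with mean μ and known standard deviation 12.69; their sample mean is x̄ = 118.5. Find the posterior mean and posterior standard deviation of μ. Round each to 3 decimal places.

Posterior mean ≈ 121.008; posterior SD ≈ 5.605

With known σ, the Normal prior is conjugate. Weight on the data is w = (n/σ²)/(n/σ² + 1/τ₀²) = 0.0310489/(0.0310489+0.00078243) = 0.97542.
Posterior mean = w·x̄ + (1−w)·μ₀ = 0.97542·118.5 + 0.024581·220.53 = 121.008. Posterior variance = 1/(0.0310489+0.00078243) = 31.4155, so SD = 5.605.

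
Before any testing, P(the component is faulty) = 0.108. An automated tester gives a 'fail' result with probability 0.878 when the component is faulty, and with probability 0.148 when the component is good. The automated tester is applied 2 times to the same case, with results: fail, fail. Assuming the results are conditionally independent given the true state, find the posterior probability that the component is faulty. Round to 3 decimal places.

With H the event that the component is faulty, the joint likelihood of the observed sequence is P(data|H) = 0.878·0.878 = 0.77088 and P(data|¬H) = 0.148·0.148 = 0.021904.
Bayes: P(H|data) = 0.108·0.77088 / (0.108·0.77088 + 0.892·0.021904) = 0.083255/0.10279 = 0.8099.

Posterior P(H) ≈ 0.810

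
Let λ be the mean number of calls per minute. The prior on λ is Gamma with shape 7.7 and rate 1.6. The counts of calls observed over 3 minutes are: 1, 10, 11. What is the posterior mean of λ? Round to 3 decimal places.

Posterior mean ≈ 6.457

The Poisson likelihood adds the total count to the shape and the number of exposure periods to the rate. Here ∑xᵢ = 22 and n = 3, so shape 7.7→29.7 and rate 1.6→4.6.
Posterior mean = shape/rate = 29.7/4.6 = 6.457.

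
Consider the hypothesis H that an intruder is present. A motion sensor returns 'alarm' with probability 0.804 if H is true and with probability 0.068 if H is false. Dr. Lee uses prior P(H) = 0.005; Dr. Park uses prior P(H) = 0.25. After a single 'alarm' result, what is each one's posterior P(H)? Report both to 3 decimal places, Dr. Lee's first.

Dr. Lee: 0.056; Dr. Park: 0.798

P('+'|H) = 0.804, P('+'|¬H) = 0.068.
Dr. Lee: numerator 0.804·0.005 = 0.0040200; evidence = 0.0040200+0.068·0.995 = 0.071680; posterior = 0.056.
Dr. Park: numerator 0.804·0.25 = 0.20100; evidence = 0.20100+0.068·0.75 = 0.25200; posterior = 0.798.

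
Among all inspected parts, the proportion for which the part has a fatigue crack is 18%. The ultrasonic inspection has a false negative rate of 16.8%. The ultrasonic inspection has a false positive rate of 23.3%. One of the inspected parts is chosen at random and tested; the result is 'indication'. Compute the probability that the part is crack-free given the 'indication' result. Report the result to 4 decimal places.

P(¬H | E) ≈ 0.5606

Let H be the event that the part has a fatigue crack. P(H) = 0.18, so P(¬H) = 0.82. With E the 'indication' result, P(E|H) = 0.832 and P(E|¬H) = 0.233.
P(E) = 0.832·0.18 + 0.233·0.82 = 0.14976 + 0.19106 = 0.34082.
By Bayes' theorem, P(H|E) = 0.14976 / 0.34082 = 0.4394. Hence P(¬H|E) = 1 − 0.4394 = 0.5606.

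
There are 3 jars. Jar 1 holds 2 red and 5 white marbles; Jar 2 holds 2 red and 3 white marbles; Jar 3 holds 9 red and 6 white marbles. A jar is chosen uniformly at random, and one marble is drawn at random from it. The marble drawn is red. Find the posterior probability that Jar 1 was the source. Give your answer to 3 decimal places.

Posterior probability ≈ 0.222

P(red|Jar 1) = 0.2857; P(red|Jar 2) = 0.4; P(red|Jar 3) = 0.6.
Prior × likelihood for each source: 0.333333·0.2857=0.09524, 0.333333·0.4=0.1333, 0.333333·0.6=0.2000. Summing gives P(red) = 0.42857.
P(Jar 1 | red) = 0.09524 / 0.42857 = 0.222.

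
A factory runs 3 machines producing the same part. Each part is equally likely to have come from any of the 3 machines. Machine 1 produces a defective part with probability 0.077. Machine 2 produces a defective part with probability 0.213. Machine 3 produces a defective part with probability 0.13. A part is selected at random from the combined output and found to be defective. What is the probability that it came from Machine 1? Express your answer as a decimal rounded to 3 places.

Posterior probability ≈ 0.183

P(defective|M1) = 0.077; P(defective|M2) = 0.213; P(defective|M3) = 0.13.
Prior × likelihood for each source: 0.333333·0.077=0.02567, 0.333333·0.213=0.07100, 0.333333·0.13=0.04333. Summing gives P(defective) = 0.14000.
P(Machine 1 | defective) = 0.02567 / 0.14000 = 0.183.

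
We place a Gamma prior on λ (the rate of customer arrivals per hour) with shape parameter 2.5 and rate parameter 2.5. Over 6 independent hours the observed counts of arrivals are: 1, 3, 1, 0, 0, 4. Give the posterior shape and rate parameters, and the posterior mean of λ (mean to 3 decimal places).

Posterior: Gamma(shape=11.5, rate=8.5); mean ≈ 1.353

Total count ∑xᵢ = 9 over n = 6 hours.
Gamma is conjugate to the Poisson likelihood: posterior is Gamma(shape = 2.5+9 = 11.5, rate = 2.5+6 = 8.5).
Posterior mean = shape/rate = 11.5/8.5 = 1.353.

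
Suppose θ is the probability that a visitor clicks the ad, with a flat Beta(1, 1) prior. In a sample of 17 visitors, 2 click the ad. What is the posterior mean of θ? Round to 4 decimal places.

The binomial likelihood is conjugate to the Beta prior: with 2 successes and 15 failures, the posterior is Beta(1+2, 1+15) = Beta(3, 16).
E[θ | data] = 3/(3+16) = 0.1579.

Posterior mean ≈ 0.1579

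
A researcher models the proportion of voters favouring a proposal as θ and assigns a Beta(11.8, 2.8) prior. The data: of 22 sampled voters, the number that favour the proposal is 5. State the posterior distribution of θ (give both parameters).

Observing 5 successes and 17 failures updates Beta(11.8, 2.8) by adding the success and failure counts to the two shape parameters: α = 11.8+5 = 16.8, β = 2.8+17 = 19.8.

Posterior: Beta(16.8, 19.8)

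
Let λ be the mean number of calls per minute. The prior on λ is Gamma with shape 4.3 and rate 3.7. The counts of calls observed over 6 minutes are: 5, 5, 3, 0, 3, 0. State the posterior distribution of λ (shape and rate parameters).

The Poisson likelihood adds the total count to the shape and the number of exposure periods to the rate. Here ∑xᵢ = 16 and n = 6, so shape 4.3→20.3 and rate 3.7→9.7.

Posterior: Gamma(shape=20.3, rate=9.7)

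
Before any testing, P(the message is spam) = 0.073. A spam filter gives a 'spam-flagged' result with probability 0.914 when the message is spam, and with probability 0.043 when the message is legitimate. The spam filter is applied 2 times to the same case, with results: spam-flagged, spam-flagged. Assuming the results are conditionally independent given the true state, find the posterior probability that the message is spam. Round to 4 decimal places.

With H the event that the message is spam, the joint likelihood of the observed sequence is P(data|H) = 0.914·0.914 = 0.83540 and P(data|¬H) = 0.043·0.043 = 0.0018490.
Bayes: P(H|data) = 0.073·0.83540 / (0.073·0.83540 + 0.927·0.0018490) = 0.060984/0.062698 = 0.9727.

Posterior P(H) ≈ 0.9727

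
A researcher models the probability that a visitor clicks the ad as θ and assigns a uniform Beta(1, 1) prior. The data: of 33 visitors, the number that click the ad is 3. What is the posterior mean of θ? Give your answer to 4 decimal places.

The binomial likelihood is conjugate to the Beta prior: with 3 successes and 30 failures, the posterior is Beta(1+3, 1+30) = Beta(4, 31).
E[θ | data] = 4/(4+31) = 0.1143.

Posterior mean ≈ 0.1143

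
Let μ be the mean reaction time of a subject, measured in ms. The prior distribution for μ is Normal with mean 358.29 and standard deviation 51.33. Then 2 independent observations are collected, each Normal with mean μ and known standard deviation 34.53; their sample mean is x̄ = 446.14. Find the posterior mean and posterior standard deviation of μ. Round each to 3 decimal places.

Posterior mean ≈ 429.930; posterior SD ≈ 22.049

With known σ, the Normal prior is conjugate. Weight on the data is w = (n/σ²)/(n/σ² + 1/τ₀²) = 0.00167740/(0.00167740+0.00037954) = 0.81548.
Posterior mean = w·x̄ + (1−w)·μ₀ = 0.81548·446.14 + 0.18452·358.29 = 429.930. Posterior variance = 1/(0.00167740+0.00037954) = 486.159, so SD = 22.049.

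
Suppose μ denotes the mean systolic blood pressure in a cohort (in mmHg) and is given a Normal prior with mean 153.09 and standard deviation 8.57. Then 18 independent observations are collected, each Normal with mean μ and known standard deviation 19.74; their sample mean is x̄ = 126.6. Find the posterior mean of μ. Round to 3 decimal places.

Posterior mean ≈ 132.631

Prior precision 1/τ₀² = 1/8.57² = 0.0136156; data precision n/σ² = 18/19.74² = 0.0461932.
Posterior precision = 0.0136156 + 0.0461932 = 0.0598089.
Posterior mean = (0.0136156·153.09 + 0.0461932·126.6) / 0.0598089 = 132.631.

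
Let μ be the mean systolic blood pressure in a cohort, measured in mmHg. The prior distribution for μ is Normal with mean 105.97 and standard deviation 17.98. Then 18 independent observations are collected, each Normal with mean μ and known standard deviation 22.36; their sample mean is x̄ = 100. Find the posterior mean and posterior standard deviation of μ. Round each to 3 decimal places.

Posterior mean ≈ 100.472; posterior SD ≈ 5.058

With known σ, the Normal prior is conjugate. Weight on the data is w = (n/σ²)/(n/σ² + 1/τ₀²) = 0.0360022/(0.0360022+0.00309329) = 0.92088.
Posterior mean = w·x̄ + (1−w)·μ₀ = 0.92088·100 + 0.079121·105.97 = 100.472. Posterior variance = 1/(0.0360022+0.00309329) = 25.5784, so SD = 5.058.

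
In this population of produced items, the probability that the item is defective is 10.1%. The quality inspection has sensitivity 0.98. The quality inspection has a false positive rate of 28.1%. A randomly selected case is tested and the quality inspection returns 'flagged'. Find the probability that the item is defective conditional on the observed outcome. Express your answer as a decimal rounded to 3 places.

Write H for 'the item is defective'. Prior odds H:¬H = 0.101/0.899 = 0.11235. For the 'flagged' outcome, the likelihood ratio is 0.98/0.281 = 3.4875.
Posterior odds = 0.11235 × 3.4875 = 0.39182, so P(H|E) = 0.39182/(1+0.39182) = 0.282.

P(H | E) ≈ 0.282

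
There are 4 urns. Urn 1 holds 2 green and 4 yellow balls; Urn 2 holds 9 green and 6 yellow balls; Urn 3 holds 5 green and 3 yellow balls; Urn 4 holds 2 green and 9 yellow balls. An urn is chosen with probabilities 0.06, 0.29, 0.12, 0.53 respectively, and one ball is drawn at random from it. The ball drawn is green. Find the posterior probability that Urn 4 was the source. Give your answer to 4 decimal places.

P(green|Urn 1) = 0.3333; P(green|Urn 2) = 0.6; P(green|Urn 3) = 0.625; P(green|Urn 4) = 0.1818.
Prior × likelihood for each source: 0.06·0.3333=0.02000, 0.29·0.6=0.1740, 0.12·0.625=0.07500, 0.53·0.1818=0.09636. Summing gives P(green) = 0.36536.
P(Urn 4 | green) = 0.09636 / 0.36536 = 0.2637.

Posterior probability ≈ 0.2637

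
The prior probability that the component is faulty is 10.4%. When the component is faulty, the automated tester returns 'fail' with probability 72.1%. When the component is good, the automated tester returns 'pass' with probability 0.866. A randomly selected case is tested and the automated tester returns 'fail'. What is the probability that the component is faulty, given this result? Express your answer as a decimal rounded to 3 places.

P(H | E) ≈ 0.384

Write H for 'the component is faulty'. Prior odds H:¬H = 0.104/0.896 = 0.11607. For the 'fail' outcome, the likelihood ratio is 0.721/0.134 = 5.3806.
Posterior odds = 0.11607 × 5.3806 = 0.62453, so P(H|E) = 0.62453/(1+0.62453) = 0.384.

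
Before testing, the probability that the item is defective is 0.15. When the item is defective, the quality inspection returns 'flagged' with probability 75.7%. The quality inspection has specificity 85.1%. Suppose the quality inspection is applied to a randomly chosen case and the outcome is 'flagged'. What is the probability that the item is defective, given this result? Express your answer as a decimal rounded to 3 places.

P(H | E) ≈ 0.473

Write H for 'the item is defective'. Prior odds H:¬H = 0.15/0.85 = 0.17647. For the 'flagged' outcome, the likelihood ratio is 0.757/0.149 = 5.0805.
Posterior odds = 0.17647 × 5.0805 = 0.89657, so P(H|E) = 0.89657/(1+0.89657) = 0.473.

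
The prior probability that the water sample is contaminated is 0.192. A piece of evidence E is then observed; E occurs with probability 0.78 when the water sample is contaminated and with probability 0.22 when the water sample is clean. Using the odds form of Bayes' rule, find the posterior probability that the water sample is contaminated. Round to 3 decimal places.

Posterior probability ≈ 0.457

Prior odds = 0.192/(1−0.192) = 0.23762. In log-odds, ln(0.23762) = -1.4371.
Add log likelihood ratio: ln(3.5455) = 1.2657.
Posterior log-odds = -0.17140, so posterior odds = exp(-0.17140) = 0.84248. Converting, P(H|E) = 0.84248/1.8425 = 0.457.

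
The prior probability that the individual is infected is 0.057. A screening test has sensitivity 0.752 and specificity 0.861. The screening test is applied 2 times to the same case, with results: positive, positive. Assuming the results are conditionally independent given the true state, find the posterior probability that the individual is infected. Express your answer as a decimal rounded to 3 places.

With H the event that the individual is infected, the joint likelihood of the observed sequence is P(data|H) = 0.752·0.752 = 0.56550 and P(data|¬H) = 0.139·0.139 = 0.019321.
Bayes: P(H|data) = 0.057·0.56550 / (0.057·0.56550 + 0.943·0.019321) = 0.032234/0.050453 = 0.6389.

Posterior P(H) ≈ 0.639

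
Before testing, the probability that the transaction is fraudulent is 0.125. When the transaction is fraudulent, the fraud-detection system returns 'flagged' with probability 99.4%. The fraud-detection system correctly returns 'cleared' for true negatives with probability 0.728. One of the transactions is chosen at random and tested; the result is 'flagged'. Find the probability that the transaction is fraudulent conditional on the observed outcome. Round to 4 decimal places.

Write H for 'the transaction is fraudulent'. Prior odds H:¬H = 0.125/0.875 = 0.14286. For the 'flagged' outcome, the likelihood ratio is 0.994/0.272 = 3.6544.
Posterior odds = 0.14286 × 3.6544 = 0.52206, so P(H|E) = 0.52206/(1+0.52206) = 0.3430.

P(H | E) ≈ 0.3430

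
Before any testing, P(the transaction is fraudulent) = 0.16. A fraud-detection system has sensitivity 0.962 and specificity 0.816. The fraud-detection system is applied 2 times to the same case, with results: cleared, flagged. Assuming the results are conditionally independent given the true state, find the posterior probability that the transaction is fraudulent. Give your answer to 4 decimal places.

Let H be the event that the transaction is fraudulent; start with P(H) = 0.16. P('flagged'|H) = 0.962, P('flagged'|¬H) = 0.184.
Update on result 1 ('cleared'): P(H) ← 0.038·0.1600 / (0.038·0.1600 + 0.816·0.8400) = 0.0060800/0.69152 = 0.0088.
Update on result 2 ('flagged'): P(H) ← 0.962·0.0088 / (0.962·0.0088 + 0.184·0.9912) = 0.0084581/0.19084 = 0.0443.

Posterior P(H) ≈ 0.0443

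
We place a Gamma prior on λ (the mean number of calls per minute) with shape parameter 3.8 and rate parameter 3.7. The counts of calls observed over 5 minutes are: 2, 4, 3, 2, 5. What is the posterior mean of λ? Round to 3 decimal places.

Posterior mean ≈ 2.276

Total count ∑xᵢ = 16 over n = 5 minutes.
Gamma is conjugate to the Poisson likelihood: posterior is Gamma(shape = 3.8+16 = 19.8, rate = 3.7+5 = 8.7).
Posterior mean = shape/rate = 19.8/8.7 = 2.276.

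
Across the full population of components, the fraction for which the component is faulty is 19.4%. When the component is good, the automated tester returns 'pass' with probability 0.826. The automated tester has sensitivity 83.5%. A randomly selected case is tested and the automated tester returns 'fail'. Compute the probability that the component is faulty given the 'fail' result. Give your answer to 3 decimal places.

Write H for 'the component is faulty'. Prior odds H:¬H = 0.194/0.806 = 0.24069. For the 'fail' outcome, the likelihood ratio is 0.835/0.174 = 4.7989.
Posterior odds = 0.24069 × 4.7989 = 1.1551, so P(H|E) = 1.1551/(1+1.1551) = 0.536.

P(H | E) ≈ 0.536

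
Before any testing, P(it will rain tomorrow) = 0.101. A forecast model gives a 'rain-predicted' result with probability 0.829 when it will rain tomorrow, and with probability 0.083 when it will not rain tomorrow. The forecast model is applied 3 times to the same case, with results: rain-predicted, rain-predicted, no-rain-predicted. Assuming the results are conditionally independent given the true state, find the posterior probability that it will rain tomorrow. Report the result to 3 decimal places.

With H the event that it will rain tomorrow, the joint likelihood of the observed sequence is P(data|H) = 0.829·0.829·0.171 = 0.11752 and P(data|¬H) = 0.083·0.083·0.917 = 0.0063172.
Bayes: P(H|data) = 0.101·0.11752 / (0.101·0.11752 + 0.899·0.0063172) = 0.011869/0.017549 = 0.6764.

Posterior P(H) ≈ 0.676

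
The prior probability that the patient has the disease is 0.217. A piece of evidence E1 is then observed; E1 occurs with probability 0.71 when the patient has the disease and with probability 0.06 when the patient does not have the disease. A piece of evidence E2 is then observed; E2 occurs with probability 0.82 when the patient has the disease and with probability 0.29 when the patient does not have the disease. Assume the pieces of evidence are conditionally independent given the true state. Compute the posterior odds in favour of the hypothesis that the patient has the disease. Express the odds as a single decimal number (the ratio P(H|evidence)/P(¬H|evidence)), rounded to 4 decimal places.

Posterior odds ≈ 9.2730

Prior odds = 0.217/(1−0.217) = 0.27714. In log-odds, ln(0.27714) = -1.2832.
Add log likelihood ratios: ln(11.833) + ln(2.8276) = 3.5103.
Posterior log-odds = 2.2271, so posterior odds = exp(2.2271) = 9.2730.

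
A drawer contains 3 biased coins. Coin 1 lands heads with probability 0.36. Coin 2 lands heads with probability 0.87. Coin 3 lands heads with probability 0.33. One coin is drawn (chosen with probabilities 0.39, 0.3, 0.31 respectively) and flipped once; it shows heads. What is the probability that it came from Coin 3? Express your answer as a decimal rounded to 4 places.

Tabulate prior·likelihood by source: [1] prior 0.39, lik 0.36, product 0.1404; [2] prior 0.3, lik 0.87, product 0.2610; [3] prior 0.31, lik 0.33, product 0.1023.
Normalizing constant = 0.50370; the posterior for Coin 3 is its product over the sum, 0.1023/0.50370 = 0.2031.

Posterior probability ≈ 0.2031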